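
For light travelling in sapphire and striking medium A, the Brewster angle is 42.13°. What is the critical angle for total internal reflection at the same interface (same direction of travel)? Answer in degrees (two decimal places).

θ_c ≈ 64.76°

n₂/n₁ = tan 42.13° = 0.9045; the critical angle satisfies sin θ_c = n₂/n₁.
θ_c = arcsin(0.9045) = 64.76°.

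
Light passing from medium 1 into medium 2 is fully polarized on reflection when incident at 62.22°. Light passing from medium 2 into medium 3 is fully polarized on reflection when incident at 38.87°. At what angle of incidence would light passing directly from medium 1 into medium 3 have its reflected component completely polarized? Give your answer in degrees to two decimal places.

θ_B ≈ 56.83°

n₂/n₁ = tan 62.22° = 1.8983 and n₃/n₂ = tan 38.87° = 0.8060.
Multiplying, n₃/n₁ = 1.8983 × 0.8060 = 1.5301, and θ_B(1→3) = arctan 1.5301 = 56.83°.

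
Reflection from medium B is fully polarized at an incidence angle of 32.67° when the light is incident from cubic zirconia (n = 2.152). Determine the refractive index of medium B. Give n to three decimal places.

n ≈ 1.380

At Brewster's angle, tan θ_B = n₂/n₁ with n₁ on the incident side (cubic zirconia) and n₂ on the transmitted side (medium B).
n₂ = n₁ tan θ_B = 2.152 × tan 32.67° = 1.380.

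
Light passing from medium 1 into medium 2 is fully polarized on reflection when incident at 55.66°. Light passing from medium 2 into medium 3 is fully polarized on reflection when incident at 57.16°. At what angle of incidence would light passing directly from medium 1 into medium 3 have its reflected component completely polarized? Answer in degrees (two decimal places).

θ_B ≈ 66.20°

n₂/n₁ = tan 55.66° = 1.4637 and n₃/n₂ = tan 57.16° = 1.5493.
n₃/n₁ = 2.2678. Then tan θ_B(1→3) = n₃/n₁, so θ_B(1→3) = arctan(2.2678) = 66.20°.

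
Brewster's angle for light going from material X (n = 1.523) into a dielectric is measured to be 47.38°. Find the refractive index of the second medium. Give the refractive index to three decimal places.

Brewster's law: tan θ_B = n₂/n₁ (light incident in material X, refracted into a dielectric).
n₂ = n₁ tan θ_B = 1.523 × tan 47.38° = 1.655.

n ≈ 1.655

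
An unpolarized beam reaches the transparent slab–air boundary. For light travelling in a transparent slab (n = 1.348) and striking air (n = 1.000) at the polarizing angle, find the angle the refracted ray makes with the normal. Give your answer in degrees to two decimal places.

tan θ_B = n₂/n₁ = 1.000/1.348 = 0.7418, so θ_B = 36.57°.
At Brewster's angle the reflected and refracted rays are perpendicular, so θ_t = 90° − θ_B = 90° − 36.57° = 53.43°.

θ_t ≈ 53.43°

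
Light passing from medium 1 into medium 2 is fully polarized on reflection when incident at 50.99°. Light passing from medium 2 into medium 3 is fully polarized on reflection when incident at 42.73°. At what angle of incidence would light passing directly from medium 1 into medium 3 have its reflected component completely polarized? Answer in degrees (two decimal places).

θ_B ≈ 48.75°

tan θ_B(1→2) = n₂/n₁ = tan 50.99° = 1.2345.
tan θ_B(2→3) = n₃/n₂ = tan 42.73° = 0.9237.
n₃/n₁ = 1.1403. Then tan θ_B(1→3) = n₃/n₁, so θ_B(1→3) = arctan(1.1403) = 48.75°.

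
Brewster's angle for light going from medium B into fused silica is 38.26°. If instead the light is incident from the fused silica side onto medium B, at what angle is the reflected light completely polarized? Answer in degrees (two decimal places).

The two Brewster angles are complementary: θ_B' = 90° − θ_B = 90° − 38.26° = 51.74°.

θ_B' ≈ 51.74°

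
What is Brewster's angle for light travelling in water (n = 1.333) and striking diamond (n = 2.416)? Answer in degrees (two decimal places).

θ_B ≈ 61.11°

tan θ_B = n₂/n₁ = 2.416/1.333 = 1.8125.
So θ_B = arctan 1.8125 = 61.11°.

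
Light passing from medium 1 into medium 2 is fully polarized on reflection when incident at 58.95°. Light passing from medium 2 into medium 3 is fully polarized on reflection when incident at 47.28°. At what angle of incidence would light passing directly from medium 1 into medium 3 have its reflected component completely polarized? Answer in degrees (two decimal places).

θ_B ≈ 60.93°

Each Brewster angle gives a ratio: n₂/n₁ = tan 58.95° = 1.6610, n₃/n₂ = tan 47.28° = 1.0829.
n₃/n₁ = 1.7987. Then tan θ_B(1→3) = n₃/n₁, so θ_B(1→3) = arctan(1.7987) = 60.93°.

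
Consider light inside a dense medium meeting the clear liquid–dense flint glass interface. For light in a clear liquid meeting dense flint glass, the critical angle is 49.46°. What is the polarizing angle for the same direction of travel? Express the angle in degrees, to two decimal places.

sin θ_c = n₂/n₁, so n₂/n₁ = sin 49.46° = 0.7600.
Brewster: tan θ_B = n₂/n₁ = 0.7600.
θ_B = arctan(0.7600) = 37.23°.

θ_B ≈ 37.23°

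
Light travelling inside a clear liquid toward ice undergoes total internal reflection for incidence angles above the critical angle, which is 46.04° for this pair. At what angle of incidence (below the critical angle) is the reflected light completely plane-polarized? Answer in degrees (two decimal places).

sin θ_c = n₂/n₁, so n₂/n₁ = sin 46.04° = 0.7198.
Brewster: tan θ_B = n₂/n₁ = 0.7198.
θ_B = arctan(0.7198) = 35.75°.

θ_B ≈ 35.75°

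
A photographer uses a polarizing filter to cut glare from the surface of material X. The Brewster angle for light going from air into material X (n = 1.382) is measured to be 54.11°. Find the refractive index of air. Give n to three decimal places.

n ≈ 1.000

Brewster's law: tan θ_B = n₂/n₁ (light incident in air, refracted into material X).
n₁ = n₂ / tan θ_B = 1.382 / tan 54.11° = 1.000.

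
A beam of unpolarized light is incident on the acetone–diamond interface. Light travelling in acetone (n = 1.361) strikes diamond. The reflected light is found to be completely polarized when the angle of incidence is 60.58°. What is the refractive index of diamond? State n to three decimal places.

n ≈ 2.413

Full polarization of the reflected beam means tan θ_B = n₂/n₁, where n₁ is the incident medium (acetone).
n₂ = n₁ tan θ_B = 1.361 × tan 60.58° = 2.413.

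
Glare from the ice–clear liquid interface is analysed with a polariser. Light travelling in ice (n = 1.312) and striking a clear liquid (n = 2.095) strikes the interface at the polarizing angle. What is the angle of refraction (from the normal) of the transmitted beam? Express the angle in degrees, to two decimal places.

θ_t ≈ 32.06°

tan θ_B = n₂/n₁ = 2.095/1.312 = 1.5968, so θ_B = 57.94°.
Since θ_B + θ_t = 90° at Brewster incidence, θ_t = 90° − 57.94° = 32.06°.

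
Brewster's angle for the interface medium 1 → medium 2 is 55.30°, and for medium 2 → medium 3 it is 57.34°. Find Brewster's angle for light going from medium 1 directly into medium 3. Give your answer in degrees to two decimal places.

Each Brewster angle gives a ratio: n₂/n₁ = tan 55.30° = 1.4442, n₃/n₂ = tan 57.34° = 1.5601.
Multiplying, n₃/n₁ = 1.4442 × 1.5601 = 2.2530, and θ_B(1→3) = arctan 2.2530 = 66.07°.

θ_B ≈ 66.07°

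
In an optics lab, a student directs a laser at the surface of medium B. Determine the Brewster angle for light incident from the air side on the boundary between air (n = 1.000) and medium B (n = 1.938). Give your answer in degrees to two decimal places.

At Brewster's angle the reflected and refracted rays are perpendicular, which with Snell's law gives tan θ_B = n₂/n₁.
Brewster's condition: tan θ_B = n₂/n₁ = 1.938/1.000 = 1.9380.
So θ_B = arctan 1.9380 = 62.71°.

θ_B ≈ 62.71°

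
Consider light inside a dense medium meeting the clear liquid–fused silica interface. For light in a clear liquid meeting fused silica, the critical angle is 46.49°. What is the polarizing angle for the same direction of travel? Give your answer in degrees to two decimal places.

sin θ_c = n₂/n₁, so n₂/n₁ = sin 46.49° = 0.7253.
Brewster: tan θ_B = n₂/n₁ = 0.7253.
θ_B = arctan(0.7253) = 35.95°.

θ_B ≈ 35.95°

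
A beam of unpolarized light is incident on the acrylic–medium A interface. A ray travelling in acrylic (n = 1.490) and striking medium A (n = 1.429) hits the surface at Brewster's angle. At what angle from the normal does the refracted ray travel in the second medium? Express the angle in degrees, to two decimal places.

tan θ_B = n₂/n₁ = 1.429/1.490 = 0.9591, so θ_B = 43.80°.
At Brewster's angle the reflected and refracted rays are perpendicular, so θ_t = 90° − θ_B = 90° − 43.80° = 46.20°.

θ_t ≈ 46.20°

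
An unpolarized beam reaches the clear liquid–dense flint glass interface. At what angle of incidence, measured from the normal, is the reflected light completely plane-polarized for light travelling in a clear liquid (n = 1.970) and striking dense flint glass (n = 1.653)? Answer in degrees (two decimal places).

θ_B ≈ 40.00°

Brewster's condition: tan θ_B = n₂/n₁ = 1.653/1.970 = 0.8391.
θ_B = arctan(0.8391) = 40.00°.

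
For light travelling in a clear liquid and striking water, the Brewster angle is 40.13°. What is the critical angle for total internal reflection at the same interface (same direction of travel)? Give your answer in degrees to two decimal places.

θ_c ≈ 57.46°

n₂/n₁ = tan 40.13° = 0.8430; the critical angle satisfies sin θ_c = n₂/n₁.
θ_c = arcsin(0.8430) = 57.46°.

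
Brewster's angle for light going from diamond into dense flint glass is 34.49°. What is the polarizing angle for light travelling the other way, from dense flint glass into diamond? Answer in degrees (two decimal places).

tan θ_B' = n₁/n₂ = 1/tan θ_B, so θ_B' = 90° − θ_B.
θ_B' = 90° − 34.49° = 55.51°.

θ_B' ≈ 55.51°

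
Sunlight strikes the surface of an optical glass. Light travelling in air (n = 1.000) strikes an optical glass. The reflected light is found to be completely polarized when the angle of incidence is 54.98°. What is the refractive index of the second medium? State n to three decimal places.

n ≈ 1.427

Full polarization of the reflected beam means tan θ_B = n₂/n₁, where n₁ is the incident medium (air).
n₂ = n₁ tan θ_B = 1.000 × tan 54.98° = 1.427.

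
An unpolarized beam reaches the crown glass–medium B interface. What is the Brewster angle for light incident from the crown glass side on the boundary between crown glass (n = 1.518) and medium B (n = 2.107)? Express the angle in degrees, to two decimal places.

θ_B ≈ 54.23°

Brewster's condition: tan θ_B = n₂/n₁ = 2.107/1.518 = 1.3880. Taking the arctangent, θ_B = 54.23°.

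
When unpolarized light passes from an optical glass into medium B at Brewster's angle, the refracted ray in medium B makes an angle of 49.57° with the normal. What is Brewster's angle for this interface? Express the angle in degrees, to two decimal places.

At Brewster's angle the reflected and refracted rays are perpendicular, so θ_B + θ_t = 90°.
θ_B = 90° − 49.57° = 40.43°.

θ_B ≈ 40.43°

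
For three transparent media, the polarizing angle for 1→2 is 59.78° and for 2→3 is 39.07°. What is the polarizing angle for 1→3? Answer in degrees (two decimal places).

tan θ_B(1→2) = n₂/n₁ = tan 59.78° = 1.7168.
tan θ_B(2→3) = n₃/n₂ = tan 39.07° = 0.8118.
n₃/n₁ = 1.3937. Then tan θ_B(1→3) = n₃/n₁, so θ_B(1→3) = arctan(1.3937) = 54.34°.

θ_B ≈ 54.34°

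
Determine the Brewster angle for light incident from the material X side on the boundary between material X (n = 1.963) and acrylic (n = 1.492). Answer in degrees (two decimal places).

θ_B ≈ 37.24°

At Brewster's angle the reflected and refracted rays are perpendicular, which with Snell's law gives tan θ_B = n₂/n₁.
Here n₂/n₁ = 1.492/1.963 = 0.7601, and Brewster's law gives tan θ_B = n₂/n₁.
θ_B = arctan(0.7601) = 37.24°.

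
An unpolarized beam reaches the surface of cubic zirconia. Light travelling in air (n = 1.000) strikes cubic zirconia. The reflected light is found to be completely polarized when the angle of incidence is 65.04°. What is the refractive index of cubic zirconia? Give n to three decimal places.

n ≈ 2.148

Full polarization of the reflected beam means tan θ_B = n₂/n₁, where n₁ is the incident medium (air).
n₂ = n₁ tan θ_B = 1.000 × tan 65.04° = 2.148.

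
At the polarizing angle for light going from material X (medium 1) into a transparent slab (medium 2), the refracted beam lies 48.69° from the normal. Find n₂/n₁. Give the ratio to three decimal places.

n₂/n₁ ≈ 0.879

At Brewster incidence θ_B = 90° − θ_t = 90° − 48.69° = 41.31°.
Then n₂/n₁ = tan θ_B = tan 41.31° = 0.879.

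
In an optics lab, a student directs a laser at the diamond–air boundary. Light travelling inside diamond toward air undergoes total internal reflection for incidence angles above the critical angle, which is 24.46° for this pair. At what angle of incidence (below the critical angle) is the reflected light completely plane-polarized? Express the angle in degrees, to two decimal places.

θ_B ≈ 22.49°

sin θ_c = n₂/n₁, so n₂/n₁ = sin 24.46° = 0.4141.
Brewster: tan θ_B = n₂/n₁ = 0.4141.
θ_B = arctan(0.4141) = 22.49°.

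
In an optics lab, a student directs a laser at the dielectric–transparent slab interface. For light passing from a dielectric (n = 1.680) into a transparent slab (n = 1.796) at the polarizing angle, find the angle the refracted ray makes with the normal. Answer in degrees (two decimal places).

First find Brewster's angle: tan θ_B = 1.796/1.680 = 1.0690, giving θ_B = 46.91°.
Since θ_B + θ_t = 90° at Brewster incidence, θ_t = 90° − 46.91° = 43.09°.

θ_t ≈ 43.09°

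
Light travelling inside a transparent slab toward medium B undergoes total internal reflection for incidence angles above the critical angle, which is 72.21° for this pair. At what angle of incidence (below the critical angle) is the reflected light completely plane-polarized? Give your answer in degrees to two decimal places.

θ_B ≈ 43.60°

At the critical angle sin θ_c = n₂/n₁, giving n₂/n₁ = sin 72.21° = 0.9522.
Then tan θ_B = n₂/n₁ = 0.9522, so θ_B = arctan 0.9522 = 43.60°.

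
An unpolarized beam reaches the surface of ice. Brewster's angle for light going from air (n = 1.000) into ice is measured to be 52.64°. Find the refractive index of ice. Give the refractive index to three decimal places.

Full polarization of the reflected beam means tan θ_B = n₂/n₁, where n₁ is the incident medium (air).
n₂ = n₁ tan θ_B = 1.000 × tan 52.64° = 1.310.

n ≈ 1.310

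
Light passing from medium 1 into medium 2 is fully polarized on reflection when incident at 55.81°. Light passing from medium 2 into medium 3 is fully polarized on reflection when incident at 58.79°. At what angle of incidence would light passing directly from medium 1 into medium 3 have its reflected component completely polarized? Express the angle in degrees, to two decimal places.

θ_B ≈ 67.63°

Each Brewster angle gives a ratio: n₂/n₁ = tan 55.81° = 1.4720, n₃/n₂ = tan 58.79° = 1.6505.
Multiplying, n₃/n₁ = 1.4720 × 1.6505 = 2.4296, and θ_B(1→3) = arctan 2.4296 = 67.63°.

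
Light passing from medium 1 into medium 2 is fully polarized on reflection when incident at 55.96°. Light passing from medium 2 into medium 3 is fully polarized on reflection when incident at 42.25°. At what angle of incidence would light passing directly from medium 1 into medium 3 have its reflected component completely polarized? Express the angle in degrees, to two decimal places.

θ_B ≈ 53.36°

Each Brewster angle gives a ratio: n₂/n₁ = tan 55.96° = 1.4803, n₃/n₂ = tan 42.25° = 0.9083.
Multiplying, n₃/n₁ = 1.4803 × 0.9083 = 1.3446, and θ_B(1→3) = arctan 1.3446 = 53.36°.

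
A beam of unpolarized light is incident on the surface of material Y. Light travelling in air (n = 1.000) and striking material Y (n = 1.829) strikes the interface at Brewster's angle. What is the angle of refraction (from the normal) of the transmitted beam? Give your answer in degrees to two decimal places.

θ_t ≈ 28.67°

First find Brewster's angle: tan θ_B = 1.829/1.000 = 1.8290, giving θ_B = 61.33°.
The refracted ray is perpendicular to the reflected ray, so θ_t = 90° − θ_B = 28.67°.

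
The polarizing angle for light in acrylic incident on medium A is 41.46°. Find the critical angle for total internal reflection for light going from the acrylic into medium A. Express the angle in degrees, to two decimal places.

n₂/n₁ = tan 41.46° = 0.8835; the critical angle satisfies sin θ_c = n₂/n₁.
θ_c = arcsin(0.8835) = 62.07°.

θ_c ≈ 62.07°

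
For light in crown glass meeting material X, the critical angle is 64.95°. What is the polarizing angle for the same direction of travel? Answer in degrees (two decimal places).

θ_B ≈ 42.17°

At the critical angle sin θ_c = n₂/n₁, giving n₂/n₁ = sin 64.95° = 0.9059.
Then tan θ_B = n₂/n₁ = 0.9059, so θ_B = arctan 0.9059 = 42.17°.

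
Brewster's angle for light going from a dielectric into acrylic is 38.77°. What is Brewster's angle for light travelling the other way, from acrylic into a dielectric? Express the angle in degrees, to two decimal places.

θ_B' ≈ 51.23°

The two Brewster angles are complementary: θ_B' = 90° − θ_B = 90° − 38.77° = 51.23°.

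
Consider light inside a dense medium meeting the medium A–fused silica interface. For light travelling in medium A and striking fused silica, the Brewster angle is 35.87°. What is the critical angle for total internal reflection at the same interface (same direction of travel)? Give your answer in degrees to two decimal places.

n₂/n₁ = tan 35.87° = 0.7231; the critical angle satisfies sin θ_c = n₂/n₁.
θ_c = arcsin(0.7231) = 46.31°.

θ_c ≈ 46.31°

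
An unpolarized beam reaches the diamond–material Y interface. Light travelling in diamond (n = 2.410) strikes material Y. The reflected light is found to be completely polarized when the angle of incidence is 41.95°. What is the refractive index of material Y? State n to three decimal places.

Brewster's law: tan θ_B = n₂/n₁ (light incident in diamond, refracted into material Y).
n₂ = n₁ tan θ_B = 2.410 × tan 41.95° = 2.166.

n ≈ 2.166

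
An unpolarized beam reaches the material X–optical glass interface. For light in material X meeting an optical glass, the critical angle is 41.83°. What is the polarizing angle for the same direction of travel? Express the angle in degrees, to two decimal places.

At the critical angle sin θ_c = n₂/n₁, giving n₂/n₁ = sin 41.83° = 0.6669.
Then tan θ_B = n₂/n₁ = 0.6669, so θ_B = arctan 0.6669 = 33.70°.

θ_B ≈ 33.70°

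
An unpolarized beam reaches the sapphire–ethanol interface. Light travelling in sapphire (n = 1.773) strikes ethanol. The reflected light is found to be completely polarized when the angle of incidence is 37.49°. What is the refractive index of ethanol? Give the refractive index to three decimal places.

Full polarization of the reflected beam means tan θ_B = n₂/n₁, where n₁ is the incident medium (sapphire).
n₂ = n₁ tan θ_B = 1.773 × tan 37.49° = 1.360.

n ≈ 1.360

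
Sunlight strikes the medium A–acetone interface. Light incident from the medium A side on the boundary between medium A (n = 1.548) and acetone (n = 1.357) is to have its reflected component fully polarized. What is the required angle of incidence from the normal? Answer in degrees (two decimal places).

θ_B ≈ 41.24°

The reflected p-component vanishes when tan θ_B = n₂/n₁.
tan θ_B = n₂/n₁ = 1.357/1.548 = 0.8766.
So θ_B = arctan 0.8766 = 41.24°.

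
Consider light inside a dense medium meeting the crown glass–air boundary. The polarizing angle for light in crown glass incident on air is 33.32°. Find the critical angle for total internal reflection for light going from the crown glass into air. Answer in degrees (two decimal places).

tan θ_B = n₂/n₁ = tan 33.32° = 0.6574.
Total internal reflection: sin θ_c = n₂/n₁ = 0.6574.
θ_c = arcsin(0.6574) = 41.10°.

θ_c ≈ 41.10°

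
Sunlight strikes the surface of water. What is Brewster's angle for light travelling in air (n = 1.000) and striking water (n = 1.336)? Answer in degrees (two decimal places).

At Brewster's angle the reflected and refracted rays are perpendicular, which with Snell's law gives tan θ_B = n₂/n₁.
Brewster's condition: tan θ_B = n₂/n₁ = 1.336/1.000 = 1.3360. Taking the arctangent, θ_B = 53.19°.

θ_B ≈ 53.19°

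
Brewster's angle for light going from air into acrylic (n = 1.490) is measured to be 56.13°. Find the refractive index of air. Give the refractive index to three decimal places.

Full polarization of the reflected beam means tan θ_B = n₂/n₁, where n₁ is the incident medium (air).
n₁ = n₂ / tan θ_B = 1.490 / tan 56.13° = 1.000.

n ≈ 1.000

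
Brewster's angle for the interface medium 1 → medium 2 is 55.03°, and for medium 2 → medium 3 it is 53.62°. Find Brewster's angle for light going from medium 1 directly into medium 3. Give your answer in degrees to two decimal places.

θ_B ≈ 62.74°

tan θ_B(1→2) = n₂/n₁ = tan 55.03° = 1.4297.
tan θ_B(2→3) = n₃/n₂ = tan 53.62° = 1.3574.
n₃/n₁ = 1.9407. Then tan θ_B(1→3) = n₃/n₁, so θ_B(1→3) = arctan(1.9407) = 62.74°.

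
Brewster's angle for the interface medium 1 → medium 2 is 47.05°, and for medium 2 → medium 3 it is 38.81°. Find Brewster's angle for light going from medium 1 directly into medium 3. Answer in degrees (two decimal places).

θ_B ≈ 40.83°

tan θ_B(1→2) = n₂/n₁ = tan 47.05° = 1.0742.
tan θ_B(2→3) = n₃/n₂ = tan 38.81° = 0.8043.
So n₃/n₁ = (n₂/n₁)(n₃/n₂) = 1.0742 × 0.8043 = 0.8640.
θ_B(1→3) = arctan(0.8640) = 40.83°.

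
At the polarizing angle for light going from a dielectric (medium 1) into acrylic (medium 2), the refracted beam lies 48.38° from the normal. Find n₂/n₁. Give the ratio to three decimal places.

At Brewster incidence θ_B = 90° − θ_t = 90° − 48.38° = 41.62°.
Then n₂/n₁ = tan θ_B = tan 41.62° = 0.888.

n₂/n₁ ≈ 0.888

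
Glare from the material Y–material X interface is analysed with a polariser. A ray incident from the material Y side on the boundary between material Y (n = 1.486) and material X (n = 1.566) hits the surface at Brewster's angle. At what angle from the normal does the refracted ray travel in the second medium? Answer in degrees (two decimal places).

θ_B = arctan(n₂/n₁) = arctan(1.566/1.486) = 46.50°.
At Brewster's angle the reflected and refracted rays are perpendicular, so θ_t = 90° − θ_B = 90° − 46.50° = 43.50°.

θ_t ≈ 43.50°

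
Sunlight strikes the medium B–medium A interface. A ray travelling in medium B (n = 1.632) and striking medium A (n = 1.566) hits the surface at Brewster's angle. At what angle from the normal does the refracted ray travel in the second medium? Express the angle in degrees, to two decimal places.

θ_t ≈ 46.18°

First find Brewster's angle: tan θ_B = 1.566/1.632 = 0.9596, giving θ_B = 43.82°.
At Brewster's angle the reflected and refracted rays are perpendicular, so θ_t = 90° − θ_B = 90° − 43.82° = 46.18°.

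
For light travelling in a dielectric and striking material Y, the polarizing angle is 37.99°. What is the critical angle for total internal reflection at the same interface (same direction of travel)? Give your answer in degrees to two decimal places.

θ_c ≈ 51.35°

From Brewster, n₂/n₁ = tan θ_B = tan 37.99° = 0.7810.
Then sin θ_c = n₂/n₁ = 0.7810, so θ_c = arcsin 0.7810 = 51.35°.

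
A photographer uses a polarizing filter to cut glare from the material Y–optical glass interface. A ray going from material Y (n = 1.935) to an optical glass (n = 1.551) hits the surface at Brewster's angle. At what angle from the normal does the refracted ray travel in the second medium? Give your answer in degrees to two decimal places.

θ_t ≈ 51.29°

θ_B = arctan(n₂/n₁) = arctan(1.551/1.935) = 38.71°.
Since θ_B + θ_t = 90° at Brewster incidence, θ_t = 90° − 38.71° = 51.29°.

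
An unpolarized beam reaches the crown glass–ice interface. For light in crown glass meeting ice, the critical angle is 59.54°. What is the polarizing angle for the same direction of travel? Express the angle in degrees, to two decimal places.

θ_B ≈ 40.76°

n₂/n₁ = sin θ_c = sin 59.54° = 0.8620.
tan θ_B equals the same ratio, so θ_B = arctan(0.8620) = 40.76°.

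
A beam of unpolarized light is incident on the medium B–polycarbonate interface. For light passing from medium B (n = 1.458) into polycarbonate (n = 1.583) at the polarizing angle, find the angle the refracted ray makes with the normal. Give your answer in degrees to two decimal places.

θ_t ≈ 42.65°

First find Brewster's angle: tan θ_B = 1.583/1.458 = 1.0857, giving θ_B = 47.35°.
The refracted ray is perpendicular to the reflected ray, so θ_t = 90° − θ_B = 42.65°.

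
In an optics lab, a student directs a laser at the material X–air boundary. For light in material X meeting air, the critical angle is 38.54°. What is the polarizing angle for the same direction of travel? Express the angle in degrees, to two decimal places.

θ_B ≈ 31.93°

At the critical angle sin θ_c = n₂/n₁, giving n₂/n₁ = sin 38.54° = 0.6231.
Then tan θ_B = n₂/n₁ = 0.6231, so θ_B = arctan 0.6231 = 31.93°.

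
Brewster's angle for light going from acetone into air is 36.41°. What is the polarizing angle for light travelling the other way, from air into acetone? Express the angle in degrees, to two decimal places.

θ_B' ≈ 53.59°

The two Brewster angles are complementary: θ_B' = 90° − θ_B = 90° − 36.41° = 53.59°.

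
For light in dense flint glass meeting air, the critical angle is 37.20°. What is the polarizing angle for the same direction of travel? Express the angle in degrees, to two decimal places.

At the critical angle sin θ_c = n₂/n₁, giving n₂/n₁ = sin 37.20° = 0.6046.
Then tan θ_B = n₂/n₁ = 0.6046, so θ_B = arctan 0.6046 = 31.16°.

θ_B ≈ 31.16°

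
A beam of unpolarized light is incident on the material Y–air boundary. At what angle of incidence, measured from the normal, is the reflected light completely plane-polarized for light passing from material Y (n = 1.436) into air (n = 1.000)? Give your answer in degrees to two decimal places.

θ_B ≈ 34.85°

At Brewster's angle the reflected and refracted rays are perpendicular, which with Snell's law gives tan θ_B = n₂/n₁.
tan θ_B = n₂/n₁ = 1.000/1.436 = 0.6964.
So θ_B = arctan 0.6964 = 34.85°.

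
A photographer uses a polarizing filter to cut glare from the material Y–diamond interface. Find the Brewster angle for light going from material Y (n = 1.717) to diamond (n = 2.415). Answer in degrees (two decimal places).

θ_B ≈ 54.59°

At Brewster's angle the reflected and refracted rays are perpendicular, which with Snell's law gives tan θ_B = n₂/n₁.
Brewster's condition: tan θ_B = n₂/n₁ = 2.415/1.717 = 1.4065.
So θ_B = arctan 1.4065 = 54.59°.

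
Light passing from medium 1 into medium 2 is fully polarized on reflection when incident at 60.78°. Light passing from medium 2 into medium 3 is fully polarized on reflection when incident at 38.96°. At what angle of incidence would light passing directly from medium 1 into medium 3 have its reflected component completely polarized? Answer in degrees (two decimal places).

Each Brewster angle gives a ratio: n₂/n₁ = tan 60.78° = 1.7878, n₃/n₂ = tan 38.96° = 0.8086.
So n₃/n₁ = (n₂/n₁)(n₃/n₂) = 1.7878 × 0.8086 = 1.4457.
θ_B(1→3) = arctan(1.4457) = 55.33°.

θ_B ≈ 55.33°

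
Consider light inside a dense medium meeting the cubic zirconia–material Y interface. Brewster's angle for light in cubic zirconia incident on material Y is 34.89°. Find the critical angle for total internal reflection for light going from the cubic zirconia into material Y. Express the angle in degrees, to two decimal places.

n₂/n₁ = tan 34.89° = 0.6974; the critical angle satisfies sin θ_c = n₂/n₁.
θ_c = arcsin(0.6974) = 44.21°.

θ_c ≈ 44.21°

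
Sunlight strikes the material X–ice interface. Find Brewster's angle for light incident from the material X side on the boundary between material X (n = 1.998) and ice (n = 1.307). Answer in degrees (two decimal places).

θ_B ≈ 33.19°

At Brewster's angle the reflected and refracted rays are perpendicular, which with Snell's law gives tan θ_B = n₂/n₁.
tan θ_B = n₂/n₁ = 1.307/1.998 = 0.6542.
θ_B = arctan(0.6542) = 33.19°.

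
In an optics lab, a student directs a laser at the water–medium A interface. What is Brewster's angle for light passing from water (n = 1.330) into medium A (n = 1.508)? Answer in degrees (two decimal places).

θ_B ≈ 48.59°

At Brewster's angle the reflected and refracted rays are perpendicular, which with Snell's law gives tan θ_B = n₂/n₁.
tan θ_B = n₂/n₁ = 1.508/1.330 = 1.1338.
So θ_B = arctan 1.1338 = 48.59°.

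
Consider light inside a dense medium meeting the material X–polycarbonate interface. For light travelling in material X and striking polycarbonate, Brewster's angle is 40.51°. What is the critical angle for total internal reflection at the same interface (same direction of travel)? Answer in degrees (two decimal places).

tan θ_B = n₂/n₁ = tan 40.51° = 0.8544.
Total internal reflection: sin θ_c = n₂/n₁ = 0.8544.
θ_c = arcsin(0.8544) = 58.69°.

θ_c ≈ 58.69°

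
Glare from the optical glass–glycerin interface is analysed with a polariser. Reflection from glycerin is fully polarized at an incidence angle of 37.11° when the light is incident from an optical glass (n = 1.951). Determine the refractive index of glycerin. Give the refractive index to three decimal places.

n ≈ 1.476

Full polarization of the reflected beam means tan θ_B = n₂/n₁, where n₁ is the incident medium (an optical glass).
n₂ = n₁ tan θ_B = 1.951 × tan 37.11° = 1.476.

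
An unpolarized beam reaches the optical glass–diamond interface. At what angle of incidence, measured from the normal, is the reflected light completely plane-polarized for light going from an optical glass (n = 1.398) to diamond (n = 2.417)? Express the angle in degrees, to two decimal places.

θ_B ≈ 59.95°

tan θ_B = n₂/n₁ = 2.417/1.398 = 1.7289. Taking the arctangent, θ_B = 59.95°.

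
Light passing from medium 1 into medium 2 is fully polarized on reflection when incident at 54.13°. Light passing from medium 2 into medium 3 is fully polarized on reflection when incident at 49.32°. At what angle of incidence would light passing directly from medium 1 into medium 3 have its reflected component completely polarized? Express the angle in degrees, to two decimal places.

θ_B ≈ 58.14°

tan θ_B(1→2) = n₂/n₁ = tan 54.13° = 1.3830.
tan θ_B(2→3) = n₃/n₂ = tan 49.32° = 1.1634.
So n₃/n₁ = (n₂/n₁)(n₃/n₂) = 1.3830 × 1.1634 = 1.6090.
θ_B(1→3) = arctan(1.6090) = 58.14°.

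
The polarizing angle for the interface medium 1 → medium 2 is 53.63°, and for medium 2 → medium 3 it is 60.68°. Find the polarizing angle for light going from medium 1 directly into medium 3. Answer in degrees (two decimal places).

Each Brewster angle gives a ratio: n₂/n₁ = tan 53.63° = 1.3579, n₃/n₂ = tan 60.68° = 1.7805.
Multiplying, n₃/n₁ = 1.3579 × 1.7805 = 2.4177, and θ_B(1→3) = arctan 2.4177 = 67.53°.

θ_B ≈ 67.53°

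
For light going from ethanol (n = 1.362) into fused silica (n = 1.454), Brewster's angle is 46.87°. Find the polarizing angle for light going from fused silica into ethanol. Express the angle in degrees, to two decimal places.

tan θ_B' = n₁/n₂ = 1/tan θ_B, so θ_B' = 90° − θ_B.
θ_B' = 90° − 46.87° = 43.13°.

θ_B' ≈ 43.13°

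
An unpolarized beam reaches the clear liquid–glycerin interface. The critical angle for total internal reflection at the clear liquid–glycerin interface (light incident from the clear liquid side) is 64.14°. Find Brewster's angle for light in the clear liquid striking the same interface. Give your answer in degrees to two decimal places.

At the critical angle sin θ_c = n₂/n₁, giving n₂/n₁ = sin 64.14° = 0.8999.
Then tan θ_B = n₂/n₁ = 0.8999, so θ_B = arctan 0.8999 = 41.98°.

θ_B ≈ 41.98°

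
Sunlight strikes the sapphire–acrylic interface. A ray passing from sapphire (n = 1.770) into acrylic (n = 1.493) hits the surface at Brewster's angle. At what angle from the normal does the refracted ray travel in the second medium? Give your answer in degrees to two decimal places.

θ_t ≈ 49.85°

First find Brewster's angle: tan θ_B = 1.493/1.770 = 0.8435, giving θ_B = 40.15°.
At Brewster's angle the reflected and refracted rays are perpendicular, so θ_t = 90° − θ_B = 90° − 40.15° = 49.85°.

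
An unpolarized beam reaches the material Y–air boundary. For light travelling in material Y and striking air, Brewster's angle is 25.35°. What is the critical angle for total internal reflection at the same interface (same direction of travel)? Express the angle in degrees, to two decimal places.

θ_c ≈ 28.28°

n₂/n₁ = tan 25.35° = 0.4738; the critical angle satisfies sin θ_c = n₂/n₁.
θ_c = arcsin(0.4738) = 28.28°.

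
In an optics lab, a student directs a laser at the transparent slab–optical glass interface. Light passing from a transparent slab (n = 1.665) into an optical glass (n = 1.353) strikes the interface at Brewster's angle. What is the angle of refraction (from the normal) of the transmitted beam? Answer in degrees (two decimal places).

First find Brewster's angle: tan θ_B = 1.353/1.665 = 0.8126, giving θ_B = 39.10°.
Since θ_B + θ_t = 90° at Brewster incidence, θ_t = 90° − 39.10° = 50.90°.

θ_t ≈ 50.90°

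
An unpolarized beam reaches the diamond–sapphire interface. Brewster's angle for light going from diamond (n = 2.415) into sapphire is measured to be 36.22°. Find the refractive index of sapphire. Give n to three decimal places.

n ≈ 1.769

At Brewster's angle, tan θ_B = n₂/n₁ with n₁ on the incident side (diamond) and n₂ on the transmitted side (sapphire).
n₂ = n₁ tan θ_B = 2.415 × tan 36.22° = 1.769.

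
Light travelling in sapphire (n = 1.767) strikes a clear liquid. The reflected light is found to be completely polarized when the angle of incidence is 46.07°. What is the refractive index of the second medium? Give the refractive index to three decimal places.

Full polarization of the reflected beam means tan θ_B = n₂/n₁, where n₁ is the incident medium (sapphire).
n₂ = n₁ tan θ_B = 1.767 × tan 46.07° = 1.834.

n ≈ 1.834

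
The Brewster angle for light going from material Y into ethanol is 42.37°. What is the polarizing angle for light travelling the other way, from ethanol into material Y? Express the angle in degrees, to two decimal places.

tan θ_B' = n₁/n₂ = 1/tan θ_B, so θ_B' = 90° − θ_B.
θ_B' = 90° − 42.37° = 47.63°.

θ_B' ≈ 47.63°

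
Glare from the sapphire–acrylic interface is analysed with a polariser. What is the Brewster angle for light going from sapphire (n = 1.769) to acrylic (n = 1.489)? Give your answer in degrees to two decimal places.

The reflected p-component vanishes when tan θ_B = n₂/n₁.
Here n₂/n₁ = 1.489/1.769 = 0.8417, and Brewster's law gives tan θ_B = n₂/n₁.
θ_B = arctan(0.8417) = 40.09°.

θ_B ≈ 40.09°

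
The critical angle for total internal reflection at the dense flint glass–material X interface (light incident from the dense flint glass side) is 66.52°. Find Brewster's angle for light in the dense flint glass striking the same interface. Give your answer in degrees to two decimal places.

sin θ_c = n₂/n₁, so n₂/n₁ = sin 66.52° = 0.9172.
Brewster: tan θ_B = n₂/n₁ = 0.9172.
θ_B = arctan(0.9172) = 42.53°.

θ_B ≈ 42.53°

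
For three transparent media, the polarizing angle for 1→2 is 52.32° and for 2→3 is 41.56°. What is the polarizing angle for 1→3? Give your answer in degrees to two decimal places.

θ_B ≈ 48.94°

n₂/n₁ = tan 52.32° = 1.2948 and n₃/n₂ = tan 41.56° = 0.8866.
n₃/n₁ = 1.1479. Then tan θ_B(1→3) = n₃/n₁, so θ_B(1→3) = arctan(1.1479) = 48.94°.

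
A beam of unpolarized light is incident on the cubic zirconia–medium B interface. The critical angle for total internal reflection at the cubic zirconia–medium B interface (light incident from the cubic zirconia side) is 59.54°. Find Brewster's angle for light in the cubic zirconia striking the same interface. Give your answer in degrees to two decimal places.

θ_B ≈ 40.76°

n₂/n₁ = sin θ_c = sin 59.54° = 0.8620.
tan θ_B equals the same ratio, so θ_B = arctan(0.8620) = 40.76°.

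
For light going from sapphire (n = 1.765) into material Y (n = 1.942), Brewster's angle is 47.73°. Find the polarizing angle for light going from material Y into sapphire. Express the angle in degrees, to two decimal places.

tan θ_B' = n₁/n₂ = 1/tan θ_B, so θ_B' = 90° − θ_B.
θ_B' = 90° − 47.73° = 42.27°.

θ_B' ≈ 42.27°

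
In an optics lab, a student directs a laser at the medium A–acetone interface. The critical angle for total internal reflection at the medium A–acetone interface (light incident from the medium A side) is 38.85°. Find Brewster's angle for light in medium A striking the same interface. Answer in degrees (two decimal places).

θ_B ≈ 32.10°

sin θ_c = n₂/n₁, so n₂/n₁ = sin 38.85° = 0.6273.
Brewster: tan θ_B = n₂/n₁ = 0.6273.
θ_B = arctan(0.6273) = 32.10°.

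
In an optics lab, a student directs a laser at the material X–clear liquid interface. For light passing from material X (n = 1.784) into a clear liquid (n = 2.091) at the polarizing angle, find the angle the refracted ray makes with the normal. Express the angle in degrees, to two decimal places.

θ_t ≈ 40.47°

First find Brewster's angle: tan θ_B = 2.091/1.784 = 1.1721, giving θ_B = 49.53°.
The refracted ray is perpendicular to the reflected ray, so θ_t = 90° − θ_B = 40.47°.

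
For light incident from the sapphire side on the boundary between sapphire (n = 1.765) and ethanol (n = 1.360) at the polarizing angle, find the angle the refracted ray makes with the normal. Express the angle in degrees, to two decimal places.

tan θ_B = n₂/n₁ = 1.360/1.765 = 0.7705, so θ_B = 37.62°.
The refracted ray is perpendicular to the reflected ray, so θ_t = 90° − θ_B = 52.38°.

θ_t ≈ 52.38°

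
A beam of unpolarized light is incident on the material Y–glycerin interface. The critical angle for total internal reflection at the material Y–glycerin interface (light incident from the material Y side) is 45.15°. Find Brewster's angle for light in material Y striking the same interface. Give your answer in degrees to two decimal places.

At the critical angle sin θ_c = n₂/n₁, giving n₂/n₁ = sin 45.15° = 0.7090.
Then tan θ_B = n₂/n₁ = 0.7090, so θ_B = arctan 0.7090 = 35.33°.

θ_B ≈ 35.33°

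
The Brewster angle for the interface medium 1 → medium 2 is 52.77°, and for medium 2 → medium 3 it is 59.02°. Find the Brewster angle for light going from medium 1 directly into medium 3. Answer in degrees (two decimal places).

tan θ_B(1→2) = n₂/n₁ = tan 52.77° = 1.3160.
tan θ_B(2→3) = n₃/n₂ = tan 59.02° = 1.6656.
So n₃/n₁ = (n₂/n₁)(n₃/n₂) = 1.3160 × 1.6656 = 2.1920.
θ_B(1→3) = arctan(2.1920) = 65.48°.

θ_B ≈ 65.48°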